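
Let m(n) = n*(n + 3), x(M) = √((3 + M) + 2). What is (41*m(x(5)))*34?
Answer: 13940 + 4182*√10 ≈ 27165.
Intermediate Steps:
x(M) = √(5 + M)
m(n) = n*(3 + n)
(41*m(x(5)))*34 = (41*(√(5 + 5)*(3 + √(5 + 5))))*34 = (41*(√10*(3 + √10)))*34 = (41*√10*(3 + √10))*34 = 1394*√10*(3 + √10)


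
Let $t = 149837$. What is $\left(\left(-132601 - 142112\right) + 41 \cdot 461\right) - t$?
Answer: $-405649$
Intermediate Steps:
$\left(\left(-132601 - 142112\right) + 41 \cdot 461\right) - t = \left(\left(-132601 - 142112\right) + 41 \cdot 461\right) - 149837 = \left(-274713 + 18901\right) - 149837 = -255812 - 149837 = -405649$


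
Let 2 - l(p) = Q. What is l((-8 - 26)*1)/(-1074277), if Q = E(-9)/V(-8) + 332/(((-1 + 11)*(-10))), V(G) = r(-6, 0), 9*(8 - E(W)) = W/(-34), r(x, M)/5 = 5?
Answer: -4251/913135450 ≈ -4.6554e-6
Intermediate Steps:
r(x, M) = 25 (r(x, M) = 5*5 = 25)
E(W) = 8 + W/306 (E(W) = 8 - W/(9*(-34)) = 8 - W*(-1)/(9*34) = 8 - (-1)*W/306 = 8 + W/306)
V(G) = 25
Q = -2551/850 (Q = (8 + (1/306)*(-9))/25 + 332/(((-1 + 11)*(-10))) = (8 - 1/34)*(1/25) + 332/((10*(-10))) = (271/34)*(1/25) + 332/(-100) = 271/850 + 332*(-1/100) = 271/850 - 83/25 = -2551/850 ≈ -3.0012)
l(p) = 4251/850 (l(p) = 2 - 1*(-2551/850) = 2 + 2551/850 = 4251/850)
l((-8 - 26)*1)/(-1074277) = (4251/850)/(-1074277) = (4251/850)*(-1/1074277) = -4251/913135450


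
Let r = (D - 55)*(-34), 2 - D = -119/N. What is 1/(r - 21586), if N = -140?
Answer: -10/197551 ≈ -5.0620e-5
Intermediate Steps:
D = 23/20 (D = 2 - (-119)/(-140) = 2 - (-119)*(-1)/140 = 2 - 1*17/20 = 2 - 17/20 = 23/20 ≈ 1.1500)
r = 18309/10 (r = (23/20 - 55)*(-34) = -1077/20*(-34) = 18309/10 ≈ 1830.9)
1/(r - 21586) = 1/(18309/10 - 21586) = 1/(-197551/10) = -10/197551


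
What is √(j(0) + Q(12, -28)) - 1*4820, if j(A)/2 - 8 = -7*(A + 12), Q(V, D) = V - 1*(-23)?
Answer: -4820 + 3*I*√13 ≈ -4820.0 + 10.817*I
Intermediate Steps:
Q(V, D) = 23 + V (Q(V, D) = V + 23 = 23 + V)
j(A) = -152 - 14*A (j(A) = 16 + 2*(-7*(A + 12)) = 16 + 2*(-7*(12 + A)) = 16 + 2*(-84 - 7*A) = 16 + (-168 - 14*A) = -152 - 14*A)
√(j(0) + Q(12, -28)) - 1*4820 = √((-152 - 14*0) + (23 + 12)) - 1*4820 = √((-152 + 0) + 35) - 4820 = √(-152 + 35) - 4820 = √(-117) - 4820 = 3*I*√13 - 4820 = -4820 + 3*I*√13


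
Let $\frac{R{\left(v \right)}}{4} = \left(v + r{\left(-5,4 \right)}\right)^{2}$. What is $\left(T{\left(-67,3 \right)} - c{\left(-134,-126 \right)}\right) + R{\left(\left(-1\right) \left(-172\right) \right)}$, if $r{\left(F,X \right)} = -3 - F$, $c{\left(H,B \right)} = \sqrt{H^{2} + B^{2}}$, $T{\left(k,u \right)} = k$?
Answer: $121037 - 2 \sqrt{8458} \approx 1.2085 \cdot 10^{5}$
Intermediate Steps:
$c{\left(H,B \right)} = \sqrt{B^{2} + H^{2}}$
$R{\left(v \right)} = 4 \left(2 + v\right)^{2}$ ($R{\left(v \right)} = 4 \left(v - -2\right)^{2} = 4 \left(v + \left(-3 + 5\right)\right)^{2} = 4 \left(v + 2\right)^{2} = 4 \left(2 + v\right)^{2}$)
$\left(T{\left(-67,3 \right)} - c{\left(-134,-126 \right)}\right) + R{\left(\left(-1\right) \left(-172\right) \right)} = \left(-67 - \sqrt{\left(-126\right)^{2} + \left(-134\right)^{2}}\right) + 4 \left(2 - -172\right)^{2} = \left(-67 - \sqrt{15876 + 17956}\right) + 4 \left(2 + 172\right)^{2} = \left(-67 - \sqrt{33832}\right) + 4 \cdot 174^{2} = \left(-67 - 2 \sqrt{8458}\right) + 4 \cdot 30276 = \left(-67 - 2 \sqrt{8458}\right) + 121104 = 121037 - 2 \sqrt{8458}$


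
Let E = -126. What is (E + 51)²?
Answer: 5625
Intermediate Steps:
(E + 51)² = (-126 + 51)² = (-75)² = 5625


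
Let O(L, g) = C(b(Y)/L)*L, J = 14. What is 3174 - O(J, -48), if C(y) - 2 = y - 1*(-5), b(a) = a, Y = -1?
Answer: 3077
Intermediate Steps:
C(y) = 7 + y (C(y) = 2 + (y - 1*(-5)) = 2 + (y + 5) = 2 + (5 + y) = 7 + y)
O(L, g) = L*(7 - 1/L) (O(L, g) = (7 - 1/L)*L = L*(7 - 1/L))
3174 - O(J, -48) = 3174 - (-1 + 7*14) = 3174 - (-1 + 98) = 3174 - 1*97 = 3174 - 97 = 3077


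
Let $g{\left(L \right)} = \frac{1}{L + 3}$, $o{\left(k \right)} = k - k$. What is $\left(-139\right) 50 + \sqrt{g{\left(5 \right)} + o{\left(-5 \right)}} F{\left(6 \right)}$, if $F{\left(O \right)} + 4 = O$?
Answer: $-6950 + \frac{\sqrt{2}}{2} \approx -6949.3$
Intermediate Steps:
$F{\left(O \right)} = -4 + O$
$o{\left(k \right)} = 0$
$g{\left(L \right)} = \frac{1}{3 + L}$
$\left(-139\right) 50 + \sqrt{g{\left(5 \right)} + o{\left(-5 \right)}} F{\left(6 \right)} = \left(-139\right) 50 + \sqrt{\frac{1}{3 + 5} + 0} \left(-4 + 6\right) = -6950 + \sqrt{\frac{1}{8} + 0} \cdot 2 = -6950 + \sqrt{\frac{1}{8}} \cdot 2 = -6950 + \frac{\sqrt{2}}{4} \cdot 2 = -6950 + \frac{\sqrt{2}}{2}$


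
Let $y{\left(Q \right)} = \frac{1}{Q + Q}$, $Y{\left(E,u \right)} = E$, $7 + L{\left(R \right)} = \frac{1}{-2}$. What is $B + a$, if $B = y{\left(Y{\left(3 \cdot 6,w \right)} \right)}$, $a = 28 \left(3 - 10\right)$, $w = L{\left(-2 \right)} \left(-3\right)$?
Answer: $- \frac{7055}{36} \approx -195.97$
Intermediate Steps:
$L{\left(R \right)} = - \frac{15}{2}$ ($L{\left(R \right)} = -7 + \frac{1}{-2} = -7 - \frac{1}{2} = - \frac{15}{2}$)
$w = \frac{45}{2}$ ($w = \left(- \frac{15}{2}\right) \left(-3\right) = \frac{45}{2} \approx 22.5$)
$y{\left(Q \right)} = \frac{1}{2 Q}$
$a = -196$ ($a = 28 \left(-7\right) = -196$)
$B = \frac{1}{36}$ ($B = \frac{1}{2 \cdot 3 \cdot 6} = \frac{1}{2 \cdot 18} = \frac{1}{2} \cdot \frac{1}{18} = \frac{1}{36} \approx 0.027778$)
$B + a = \frac{1}{36} - 196 = - \frac{7055}{36}$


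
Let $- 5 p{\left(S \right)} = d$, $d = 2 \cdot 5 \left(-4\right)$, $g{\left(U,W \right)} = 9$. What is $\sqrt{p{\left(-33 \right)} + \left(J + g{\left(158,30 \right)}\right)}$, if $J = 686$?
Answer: $\sqrt{703} \approx 26.514$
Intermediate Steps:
$d = -40$ ($d = 10 \left(-4\right) = -40$)
$p{\left(S \right)} = 8$ ($p{\left(S \right)} = \left(- \frac{1}{5}\right) \left(-40\right) = 8$)
$\sqrt{p{\left(-33 \right)} + \left(J + g{\left(158,30 \right)}\right)} = \sqrt{8 + \left(686 + 9\right)} = \sqrt{8 + 695} = \sqrt{703}$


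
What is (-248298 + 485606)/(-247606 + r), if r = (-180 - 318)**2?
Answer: 118654/199 ≈ 596.25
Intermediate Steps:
r = 248004 (r = (-498)**2 = 248004)
(-248298 + 485606)/(-247606 + r) = (-248298 + 485606)/(-247606 + 248004) = 237308/398 = 237308*(1/398) = 118654/199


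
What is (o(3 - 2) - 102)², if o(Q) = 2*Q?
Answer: 10000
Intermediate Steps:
(o(3 - 2) - 102)² = (2*(3 - 2) - 102)² = (2*1 - 102)² = (2 - 102)² = (-100)² = 10000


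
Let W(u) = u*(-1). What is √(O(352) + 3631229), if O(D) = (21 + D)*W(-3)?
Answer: 278*√47 ≈ 1905.9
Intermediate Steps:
W(u) = -u
O(D) = 63 + 3*D (O(D) = (21 + D)*(-1*(-3)) = (21 + D)*3 = 63 + 3*D)
√(O(352) + 3631229) = √((63 + 3*352) + 3631229) = √((63 + 1056) + 3631229) = √(1119 + 3631229) = √3632348 = 278*√47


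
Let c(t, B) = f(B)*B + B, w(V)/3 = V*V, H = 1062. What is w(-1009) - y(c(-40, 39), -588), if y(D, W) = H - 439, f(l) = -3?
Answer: 3053620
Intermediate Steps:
w(V) = 3*V² (w(V) = 3*(V*V) = 3*V²)
c(t, B) = -2*B (c(t, B) = -3*B + B = -2*B)
y(D, W) = 623 (y(D, W) = 1062 - 439 = 623)
w(-1009) - y(c(-40, 39), -588) = 3*(-1009)² - 1*623 = 3*1018081 - 623 = 3054243 - 623 = 3053620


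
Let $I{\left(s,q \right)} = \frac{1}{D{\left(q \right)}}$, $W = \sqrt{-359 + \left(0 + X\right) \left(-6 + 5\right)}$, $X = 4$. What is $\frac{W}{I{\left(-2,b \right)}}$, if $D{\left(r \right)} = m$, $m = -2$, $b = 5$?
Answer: $- 22 i \sqrt{3} \approx - 38.105 i$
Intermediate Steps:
$D{\left(r \right)} = -2$
$W = 11 i \sqrt{3}$ ($W = \sqrt{-359 + \left(0 + 4\right) \left(-6 + 5\right)} = \sqrt{-359 + 4 \left(-1\right)} = \sqrt{-359 - 4} = \sqrt{-363} = 11 i \sqrt{3} \approx 19.053 i$)
$I{\left(s,q \right)} = - \frac{1}{2}$ ($I{\left(s,q \right)} = \frac{1}{-2} = - \frac{1}{2}$)
$\frac{W}{I{\left(-2,b \right)}} = \frac{11 i \sqrt{3}}{- \frac{1}{2}} = 11 i \sqrt{3} \left(-2\right) = - 22 i \sqrt{3}$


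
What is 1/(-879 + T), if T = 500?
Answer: -1/379 ≈ -0.0026385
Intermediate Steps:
1/(-879 + T) = 1/(-879 + 500) = 1/(-379) = -1/379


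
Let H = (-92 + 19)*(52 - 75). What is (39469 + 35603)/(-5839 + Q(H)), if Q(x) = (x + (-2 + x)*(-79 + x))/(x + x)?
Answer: -252091776/16922483 ≈ -14.897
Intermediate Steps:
H = 1679 (H = -73*(-23) = 1679)
Q(x) = (x + (-79 + x)*(-2 + x))/(2*x) (Q(x) = (x + (-79 + x)*(-2 + x))/((2*x)) = (x + (-79 + x)*(-2 + x))*(1/(2*x)) = (x + (-79 + x)*(-2 + x))/(2*x))
(39469 + 35603)/(-5839 + Q(H)) = (39469 + 35603)/(-5839 + (-40 + (1/2)*1679 + 79/1679)) = 75072/(-5839 + (-40 + 1679/2 + 79*(1/1679))) = 75072/(-5839 + (-40 + 1679/2 + 79/1679)) = 75072/(-5839 + 2684879/3358) = 75072/(-16922483/3358) = 75072*(-3358/16922483) = -252091776/16922483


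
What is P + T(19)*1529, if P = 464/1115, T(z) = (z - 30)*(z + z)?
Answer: -712620566/1115 ≈ -6.3912e+5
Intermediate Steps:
T(z) = 2*z*(-30 + z) (T(z) = (-30 + z)*(2*z) = 2*z*(-30 + z))
P = 464/1115 (P = 464*(1/1115) = 464/1115 ≈ 0.41614)
P + T(19)*1529 = 464/1115 + (2*19*(-30 + 19))*1529 = 464/1115 + (2*19*(-11))*1529 = 464/1115 - 418*1529 = 464/1115 - 639122 = -712620566/1115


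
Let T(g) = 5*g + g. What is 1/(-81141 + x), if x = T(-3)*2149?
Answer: -1/119823 ≈ -8.3456e-6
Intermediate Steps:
T(g) = 6*g
x = -38682 (x = (6*(-3))*2149 = -18*2149 = -38682)
1/(-81141 + x) = 1/(-81141 - 38682) = 1/(-119823) = -1/119823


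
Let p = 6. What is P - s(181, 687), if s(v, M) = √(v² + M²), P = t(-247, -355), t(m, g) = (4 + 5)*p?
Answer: 54 - √504730 ≈ -656.44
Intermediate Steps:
t(m, g) = 54 (t(m, g) = (4 + 5)*6 = 9*6 = 54)
P = 54
s(v, M) = √(M² + v²)
P - s(181, 687) = 54 - √(687² + 181²) = 54 - √(471969 + 32761) = 54 - √504730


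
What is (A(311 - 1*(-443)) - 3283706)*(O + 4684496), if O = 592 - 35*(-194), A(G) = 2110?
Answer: -15396848077288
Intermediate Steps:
O = 7382 (O = 592 + 6790 = 7382)
(A(311 - 1*(-443)) - 3283706)*(O + 4684496) = (2110 - 3283706)*(7382 + 4684496) = -3281596*4691878 = -15396848077288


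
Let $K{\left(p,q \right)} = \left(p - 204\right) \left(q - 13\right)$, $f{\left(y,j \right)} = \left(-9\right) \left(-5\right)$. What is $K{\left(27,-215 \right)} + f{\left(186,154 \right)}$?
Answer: $40401$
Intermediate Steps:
$f{\left(y,j \right)} = 45$
$K{\left(p,q \right)} = \left(-204 + p\right) \left(-13 + q\right)$
$K{\left(27,-215 \right)} + f{\left(186,154 \right)} = \left(2652 - -43860 - 351 + 27 \left(-215\right)\right) + 45 = \left(2652 + 43860 - 351 - 5805\right) + 45 = 40356 + 45 = 40401$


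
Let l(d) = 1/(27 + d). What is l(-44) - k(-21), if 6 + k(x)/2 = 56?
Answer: -1701/17 ≈ -100.06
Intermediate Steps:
k(x) = 100 (k(x) = -12 + 2*56 = -12 + 112 = 100)
l(-44) - k(-21) = 1/(27 - 44) - 1*100 = 1/(-17) - 100 = -1/17 - 100 = -1701/17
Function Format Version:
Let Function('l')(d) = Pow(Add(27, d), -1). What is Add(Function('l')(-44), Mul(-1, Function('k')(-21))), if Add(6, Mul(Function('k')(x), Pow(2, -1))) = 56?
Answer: Rational(-1701, 17) ≈ -100.06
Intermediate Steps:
Function('k')(x) = 100 (Function('k')(x) = Add(-12, Mul(2, 56)) = Add(-12, 112) = 100)
Add(Function('l')(-44), Mul(-1, Function('k')(-21))) = Add(Pow(Add(27, -44), -1), Mul(-1, 100)) = Add(Pow(-17, -1), -100) = Add(Rational(-1, 17), -100) = Rational(-1701, 17)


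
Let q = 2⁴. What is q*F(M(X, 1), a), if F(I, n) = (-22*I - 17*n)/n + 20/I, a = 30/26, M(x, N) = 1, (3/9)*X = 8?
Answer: -3856/15 ≈ -257.07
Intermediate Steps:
X = 24 (X = 3*8 = 24)
a = 15/13 (a = 30*(1/26) = 15/13 ≈ 1.1538)
F(I, n) = 20/I + (-22*I - 17*n)/n (F(I, n) = (-22*I - 17*n)/n + 20/I = 20/I + (-22*I - 17*n)/n)
q = 16
q*F(M(X, 1), a) = 16*(-17 + 20/1 - 22*1/15/13) = 16*(-17 + 20*1 - 22*1*13/15) = 16*(-17 + 20 - 286/15) = 16*(-241/15) = -3856/15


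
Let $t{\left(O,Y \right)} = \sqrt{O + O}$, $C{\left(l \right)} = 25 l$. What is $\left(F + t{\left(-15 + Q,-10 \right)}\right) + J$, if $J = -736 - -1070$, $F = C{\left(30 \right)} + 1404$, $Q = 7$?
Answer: $2488 + 4 i \approx 2488.0 + 4.0 i$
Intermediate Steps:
$F = 2154$ ($F = 25 \cdot 30 + 1404 = 750 + 1404 = 2154$)
$t{\left(O,Y \right)} = \sqrt{2} \sqrt{O}$ ($t{\left(O,Y \right)} = \sqrt{2 O} = \sqrt{2} \sqrt{O}$)
$J = 334$ ($J = -736 + 1070 = 334$)
$\left(F + t{\left(-15 + Q,-10 \right)}\right) + J = \left(2154 + \sqrt{2} \sqrt{-15 + 7}\right) + 334 = \left(2154 + \sqrt{2} \sqrt{-8}\right) + 334 = \left(2154 + \sqrt{2} \cdot 2 i \sqrt{2}\right) + 334 = \left(2154 + 4 i\right) + 334 = 2488 + 4 i$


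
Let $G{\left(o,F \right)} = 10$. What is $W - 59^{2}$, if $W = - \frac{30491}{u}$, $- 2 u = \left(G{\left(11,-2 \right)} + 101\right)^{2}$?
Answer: $- \frac{42828419}{12321} \approx -3476.1$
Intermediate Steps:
$u = - \frac{12321}{2}$ ($u = - \frac{\left(10 + 101\right)^{2}}{2} = - \frac{111^{2}}{2} = \left(- \frac{1}{2}\right) 12321 = - \frac{12321}{2} \approx -6160.5$)
$W = \frac{60982}{12321}$ ($W = - \frac{30491}{- \frac{12321}{2}} = \left(-30491\right) \left(- \frac{2}{12321}\right) = \frac{60982}{12321} \approx 4.9494$)
$W - 59^{2} = \frac{60982}{12321} - 59^{2} = \frac{60982}{12321} - 3481 = - \frac{42828419}{12321}$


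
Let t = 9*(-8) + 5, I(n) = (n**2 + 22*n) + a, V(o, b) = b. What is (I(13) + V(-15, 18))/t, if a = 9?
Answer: -482/67 ≈ -7.1940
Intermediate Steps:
I(n) = 9 + n**2 + 22*n (I(n) = (n**2 + 22*n) + 9 = 9 + n**2 + 22*n)
t = -67 (t = -72 + 5 = -67)
(I(13) + V(-15, 18))/t = ((9 + 13**2 + 22*13) + 18)/(-67) = ((9 + 169 + 286) + 18)*(-1/67) = (464 + 18)*(-1/67) = 482*(-1/67) = -482/67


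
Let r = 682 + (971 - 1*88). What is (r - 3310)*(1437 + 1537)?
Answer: -5189630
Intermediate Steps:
r = 1565 (r = 682 + (971 - 88) = 682 + 883 = 1565)
(r - 3310)*(1437 + 1537) = (1565 - 3310)*(1437 + 1537) = -1745*2974 = -5189630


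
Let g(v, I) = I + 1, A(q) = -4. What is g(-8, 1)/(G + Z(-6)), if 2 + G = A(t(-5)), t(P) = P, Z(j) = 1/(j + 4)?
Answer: -4/13 ≈ -0.30769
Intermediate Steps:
Z(j) = 1/(4 + j)
g(v, I) = 1 + I
G = -6 (G = -2 - 4 = -6)
g(-8, 1)/(G + Z(-6)) = (1 + 1)/(-6 + 1/(4 - 6)) = 2/(-6 + 1/(-2)) = 2/(-6 - ½) = 2/(-13/2) = 2*(-2/13) = -4/13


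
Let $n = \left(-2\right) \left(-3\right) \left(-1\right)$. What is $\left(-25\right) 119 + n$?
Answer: $-2981$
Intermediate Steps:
$n = -6$ ($n = 6 \left(-1\right) = -6$)
$\left(-25\right) 119 + n = \left(-25\right) 119 - 6 = -2975 - 6 = -2981$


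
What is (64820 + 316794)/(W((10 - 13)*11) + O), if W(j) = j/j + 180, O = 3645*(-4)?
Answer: -381614/14399 ≈ -26.503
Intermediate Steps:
O = -14580
W(j) = 181 (W(j) = 1 + 180 = 181)
(64820 + 316794)/(W((10 - 13)*11) + O) = (64820 + 316794)/(181 - 14580) = 381614/(-14399) = 381614*(-1/14399) = -381614/14399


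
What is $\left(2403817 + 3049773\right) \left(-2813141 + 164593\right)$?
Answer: $-14444094887320$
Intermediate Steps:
$\left(2403817 + 3049773\right) \left(-2813141 + 164593\right) = 5453590 \left(-2648548\right) = -14444094887320$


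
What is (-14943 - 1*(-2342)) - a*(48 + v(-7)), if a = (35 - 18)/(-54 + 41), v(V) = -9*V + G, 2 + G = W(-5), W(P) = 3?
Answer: -161909/13 ≈ -12455.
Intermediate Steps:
G = 1 (G = -2 + 3 = 1)
v(V) = 1 - 9*V (v(V) = -9*V + 1 = 1 - 9*V)
a = -17/13 (a = 17/(-13) = 17*(-1/13) = -17/13 ≈ -1.3077)
(-14943 - 1*(-2342)) - a*(48 + v(-7)) = (-14943 - 1*(-2342)) - (-17)*(48 + (1 - 9*(-7)))/13 = (-14943 + 2342) - (-17)*(48 + (1 + 63))/13 = -12601 - (-17)*(48 + 64)/13 = -12601 - (-17)*112/13 = -12601 - 1*(-1904/13) = -12601 + 1904/13 = -161909/13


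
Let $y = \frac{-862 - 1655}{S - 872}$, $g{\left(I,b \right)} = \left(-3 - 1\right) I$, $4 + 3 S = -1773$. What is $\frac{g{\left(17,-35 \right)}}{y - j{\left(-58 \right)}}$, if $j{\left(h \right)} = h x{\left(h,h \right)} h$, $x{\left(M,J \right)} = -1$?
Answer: $- \frac{298724}{14785603} \approx -0.020204$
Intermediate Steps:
$S = - \frac{1777}{3}$ ($S = - \frac{4}{3} + \frac{1}{3} \left(-1773\right) = - \frac{4}{3} - 591 = - \frac{1777}{3} \approx -592.33$)
$g{\left(I,b \right)} = - 4 I$
$j{\left(h \right)} = - h^{2}$ ($j{\left(h \right)} = h \left(-1\right) h = - h h = - h^{2}$)
$y = \frac{7551}{4393}$ ($y = \frac{-862 - 1655}{- \frac{1777}{3} - 872} = - \frac{2517}{- \frac{4393}{3}} = \left(-2517\right) \left(- \frac{3}{4393}\right) = \frac{7551}{4393} \approx 1.7189$)
$\frac{g{\left(17,-35 \right)}}{y - j{\left(-58 \right)}} = \frac{\left(-4\right) 17}{\frac{7551}{4393} - - \left(-58\right)^{2}} = - \frac{68}{\frac{7551}{4393} - \left(-1\right) 3364} = - \frac{68}{\frac{7551}{4393} - -3364} = - \frac{68}{\frac{7551}{4393} + 3364} = - \frac{68}{\frac{14785603}{4393}} = \left(-68\right) \frac{4393}{14785603} = - \frac{298724}{14785603}$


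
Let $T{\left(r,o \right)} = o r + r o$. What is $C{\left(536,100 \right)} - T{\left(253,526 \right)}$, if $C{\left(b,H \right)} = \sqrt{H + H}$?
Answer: $-266156 + 10 \sqrt{2} \approx -2.6614 \cdot 10^{5}$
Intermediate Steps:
$T{\left(r,o \right)} = 2 o r$ ($T{\left(r,o \right)} = o r + o r = 2 o r$)
$C{\left(b,H \right)} = \sqrt{2} \sqrt{H}$ ($C{\left(b,H \right)} = \sqrt{2 H} = \sqrt{2} \sqrt{H}$)
$C{\left(536,100 \right)} - T{\left(253,526 \right)} = \sqrt{2} \sqrt{100} - 2 \cdot 526 \cdot 253 = \sqrt{2} \cdot 10 - 266156 = 10 \sqrt{2} - 266156 = -266156 + 10 \sqrt{2}$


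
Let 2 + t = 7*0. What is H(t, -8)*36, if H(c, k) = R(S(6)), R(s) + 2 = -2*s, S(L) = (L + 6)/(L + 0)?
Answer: -216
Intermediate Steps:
S(L) = (6 + L)/L
t = -2 (t = -2 + 7*0 = -2 + 0 = -2)
R(s) = -2 - 2*s
H(c, k) = -6 (H(c, k) = -2 - 2*(6 + 6)/6 = -2 - 12/3 = -2 - 2*2 = -2 - 4 = -6)
H(t, -8)*36 = -6*36 = -216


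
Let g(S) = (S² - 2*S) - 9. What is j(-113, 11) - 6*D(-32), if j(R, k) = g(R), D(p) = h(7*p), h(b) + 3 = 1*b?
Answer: 14348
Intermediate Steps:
h(b) = -3 + b (h(b) = -3 + 1*b = -3 + b)
D(p) = -3 + 7*p
g(S) = -9 + S² - 2*S
j(R, k) = -9 + R² - 2*R
j(-113, 11) - 6*D(-32) = (-9 + (-113)² - 2*(-113)) - 6*(-3 + 7*(-32)) = (-9 + 12769 + 226) - 6*(-3 - 224) = 12986 - 6*(-227) = 12986 + 1362 = 14348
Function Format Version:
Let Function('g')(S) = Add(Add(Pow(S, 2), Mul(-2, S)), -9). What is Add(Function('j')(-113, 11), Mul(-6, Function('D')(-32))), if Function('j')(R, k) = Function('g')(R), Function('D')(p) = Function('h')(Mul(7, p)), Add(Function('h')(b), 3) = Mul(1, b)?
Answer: 14348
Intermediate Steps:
Function('h')(b) = Add(-3, b) (Function('h')(b) = Add(-3, Mul(1, b)) = Add(-3, b))
Function('D')(p) = Add(-3, Mul(7, p))
Function('g')(S) = Add(-9, Pow(S, 2), Mul(-2, S))
Function('j')(R, k) = Add(-9, Pow(R, 2), Mul(-2, R))
Add(Function('j')(-113, 11), Mul(-6, Function('D')(-32))) = Add(Add(-9, Pow(-113, 2), Mul(-2, -113)), Mul(-6, Add(-3, Mul(7, -32)))) = Add(Add(-9, 12769, 226), Mul(-6, Add(-3, -224))) = Add(12986, Mul(-6, -227)) = Add(12986, 1362) = 14348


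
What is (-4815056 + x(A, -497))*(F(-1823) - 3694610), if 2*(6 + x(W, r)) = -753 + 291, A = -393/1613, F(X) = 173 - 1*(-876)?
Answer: 17785578428373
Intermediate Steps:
F(X) = 1049 (F(X) = 173 + 876 = 1049)
A = -393/1613 (A = -393*1/1613 = -393/1613 ≈ -0.24365)
x(W, r) = -237 (x(W, r) = -6 + (-753 + 291)/2 = -6 + (½)*(-462) = -6 - 231 = -237)
(-4815056 + x(A, -497))*(F(-1823) - 3694610) = (-4815056 - 237)*(1049 - 3694610) = -4815293*(-3693561) = 17785578428373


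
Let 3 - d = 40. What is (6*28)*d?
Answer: -6216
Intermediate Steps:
d = -37 (d = 3 - 1*40 = 3 - 40 = -37)
(6*28)*d = (6*28)*(-37) = 168*(-37) = -6216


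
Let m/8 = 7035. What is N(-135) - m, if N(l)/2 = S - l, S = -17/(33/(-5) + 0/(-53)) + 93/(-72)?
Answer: -2464327/44 ≈ -56007.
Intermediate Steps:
S = 113/88 (S = -17/(33*(-⅕) + 0*(-1/53)) + 93*(-1/72) = -17/(-33/5 + 0) - 31/24 = -17/(-33/5) - 31/24 = -17*(-5/33) - 31/24 = 85/33 - 31/24 = 113/88 ≈ 1.2841)
m = 56280 (m = 8*7035 = 56280)
N(l) = 113/44 - 2*l (N(l) = 2*(113/88 - l) = 113/44 - 2*l)
N(-135) - m = (113/44 - 2*(-135)) - 1*56280 = (113/44 + 270) - 56280 = 11993/44 - 56280 = -2464327/44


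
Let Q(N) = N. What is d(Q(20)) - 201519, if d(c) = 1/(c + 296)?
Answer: -63680003/316 ≈ -2.0152e+5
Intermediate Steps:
d(c) = 1/(296 + c)
d(Q(20)) - 201519 = 1/(296 + 20) - 201519 = 1/316 - 201519 = -63680003/316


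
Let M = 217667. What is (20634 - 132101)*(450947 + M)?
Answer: -74528396738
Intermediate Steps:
(20634 - 132101)*(450947 + M) = (20634 - 132101)*(450947 + 217667) = -111467*668614 = -74528396738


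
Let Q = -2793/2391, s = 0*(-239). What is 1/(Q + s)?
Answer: -797/931 ≈ -0.85607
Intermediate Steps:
s = 0
Q = -931/797 (Q = -2793*1/2391 = -931/797 ≈ -1.1681)
1/(Q + s) = 1/(-931/797 + 0) = 1/(-931/797) = -797/931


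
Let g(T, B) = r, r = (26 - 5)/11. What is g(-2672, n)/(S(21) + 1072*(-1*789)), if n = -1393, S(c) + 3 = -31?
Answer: -21/9304262 ≈ -2.2570e-6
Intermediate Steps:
S(c) = -34 (S(c) = -3 - 31 = -34)
r = 21/11 (r = 21*(1/11) = 21/11 ≈ 1.9091)
g(T, B) = 21/11
g(-2672, n)/(S(21) + 1072*(-1*789)) = 21/(11*(-34 + 1072*(-1*789))) = 21/(11*(-34 + 1072*(-789))) = 21/(11*(-34 - 845808)) = (21/11)/(-845842) = (21/11)*(-1/845842) = -21/9304262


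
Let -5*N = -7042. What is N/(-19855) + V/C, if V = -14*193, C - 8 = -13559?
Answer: 172814908/1345275525 ≈ 0.12846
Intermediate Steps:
N = 7042/5 (N = -1/5*(-7042) = 7042/5 ≈ 1408.4)
C = -13551 (C = 8 - 13559 = -13551)
V = -2702
N/(-19855) + V/C = (7042/5)/(-19855) - 2702/(-13551) = (7042/5)*(-1/19855) - 2702*(-1/13551) = -7042/99275 + 2702/13551 = 172814908/1345275525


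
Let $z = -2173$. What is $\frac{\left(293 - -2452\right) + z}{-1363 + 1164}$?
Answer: $- \frac{572}{199} \approx -2.8744$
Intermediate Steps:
$\frac{\left(293 - -2452\right) + z}{-1363 + 1164} = \frac{\left(293 - -2452\right) - 2173}{-1363 + 1164} = \frac{\left(293 + 2452\right) - 2173}{-199} = \left(2745 - 2173\right) \left(- \frac{1}{199}\right) = 572 \left(- \frac{1}{199}\right) = - \frac{572}{199}$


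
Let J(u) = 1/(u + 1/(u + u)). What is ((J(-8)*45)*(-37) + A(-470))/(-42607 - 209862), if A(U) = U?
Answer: 11330/10856167 ≈ 0.0010436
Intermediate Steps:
J(u) = 1/(u + 1/(2*u))
((J(-8)*45)*(-37) + A(-470))/(-42607 - 209862) = (((2*(-8)/(1 + 2*(-8)²))*45)*(-37) - 470)/(-42607 - 209862) = (((2*(-8)/(1 + 2*64))*45)*(-37) - 470)/(-252469) = (((2*(-8)/(1 + 128))*45)*(-37) - 470)*(-1/252469) = (((2*(-8)/129)*45)*(-37) - 470)*(-1/252469) = (((2*(-8)*(1/129))*45)*(-37) - 470)*(-1/252469) = (-16/129*45*(-37) - 470)*(-1/252469) = (-240/43*(-37) - 470)*(-1/252469) = (8880/43 - 470)*(-1/252469) = -11330/43*(-1/252469) = 11330/10856167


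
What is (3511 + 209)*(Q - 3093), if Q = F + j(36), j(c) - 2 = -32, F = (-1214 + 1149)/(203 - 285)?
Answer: -476199060/41 ≈ -1.1615e+7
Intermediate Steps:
F = 65/82 (F = -65/(-82) = -65*(-1/82) = 65/82 ≈ 0.79268)
j(c) = -30 (j(c) = 2 - 32 = -30)
Q = -2395/82 (Q = 65/82 - 30 = -2395/82 ≈ -29.207)
(3511 + 209)*(Q - 3093) = (3511 + 209)*(-2395/82 - 3093) = 3720*(-256021/82) = -476199060/41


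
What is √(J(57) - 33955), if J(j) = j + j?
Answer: I*√33841 ≈ 183.96*I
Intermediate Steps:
J(j) = 2*j
√(J(57) - 33955) = √(2*57 - 33955) = √(114 - 33955) = √(-33841) = I*√33841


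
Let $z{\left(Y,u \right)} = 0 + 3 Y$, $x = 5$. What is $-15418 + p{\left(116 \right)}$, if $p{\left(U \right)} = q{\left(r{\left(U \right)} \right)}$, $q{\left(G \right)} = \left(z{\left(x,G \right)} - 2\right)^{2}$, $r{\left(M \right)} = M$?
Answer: $-15249$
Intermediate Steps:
$z{\left(Y,u \right)} = 3 Y$
$q{\left(G \right)} = 169$ ($q{\left(G \right)} = \left(3 \cdot 5 - 2\right)^{2} = \left(15 - 2\right)^{2} = 13^{2} = 169$)
$p{\left(U \right)} = 169$
$-15418 + p{\left(116 \right)} = -15418 + 169 = -15249$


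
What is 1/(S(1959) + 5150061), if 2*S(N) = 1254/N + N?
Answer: 1306/6727259311 ≈ 1.9414e-7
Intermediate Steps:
S(N) = N/2 + 627/N (S(N) = (1254/N + N)/2 = (N + 1254/N)/2 = N/2 + 627/N)
1/(S(1959) + 5150061) = 1/(((½)*1959 + 627/1959) + 5150061) = 1/((1959/2 + 627*(1/1959)) + 5150061) = 1/((1959/2 + 209/653) + 5150061) = 1/(1279645/1306 + 5150061) = 1/(6727259311/1306) = 1306/6727259311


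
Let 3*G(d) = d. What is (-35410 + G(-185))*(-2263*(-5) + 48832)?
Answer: -2133514335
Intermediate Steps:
G(d) = d/3
(-35410 + G(-185))*(-2263*(-5) + 48832) = (-35410 + (1/3)*(-185))*(-2263*(-5) + 48832) = (-35410 - 185/3)*(11315 + 48832) = -106415/3*60147 = -2133514335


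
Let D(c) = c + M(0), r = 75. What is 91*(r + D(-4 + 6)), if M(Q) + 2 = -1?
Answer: 6734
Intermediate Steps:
M(Q) = -3 (M(Q) = -2 - 1 = -3)
D(c) = -3 + c (D(c) = c - 3 = -3 + c)
91*(r + D(-4 + 6)) = 91*(75 + (-3 + (-4 + 6))) = 91*(75 + (-3 + 2)) = 91*(75 - 1) = 91*74 = 6734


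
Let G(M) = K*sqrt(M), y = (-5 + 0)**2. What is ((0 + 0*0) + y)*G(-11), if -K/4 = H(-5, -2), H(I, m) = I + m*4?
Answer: 1300*I*sqrt(11) ≈ 4311.6*I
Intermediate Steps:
H(I, m) = I + 4*m
K = 52 (K = -4*(-5 + 4*(-2)) = -4*(-5 - 8) = -4*(-13) = 52)
y = 25 (y = (-5)**2 = 25)
G(M) = 52*sqrt(M)
((0 + 0*0) + y)*G(-11) = ((0 + 0*0) + 25)*(52*sqrt(-11)) = ((0 + 0) + 25)*(52*(I*sqrt(11))) = (0 + 25)*(52*I*sqrt(11)) = 25*(52*I*sqrt(11)) = 1300*I*sqrt(11)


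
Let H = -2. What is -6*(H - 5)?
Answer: 42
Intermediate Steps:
-6*(H - 5) = -6*(-2 - 5) = -6*(-7) = 42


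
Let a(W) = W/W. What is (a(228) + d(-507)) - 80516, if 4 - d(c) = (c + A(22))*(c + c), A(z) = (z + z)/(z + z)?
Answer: -593595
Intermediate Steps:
a(W) = 1
A(z) = 1 (A(z) = (2*z)/((2*z)) = (2*z)*(1/(2*z)) = 1)
d(c) = 4 - 2*c*(1 + c) (d(c) = 4 - (c + 1)*(c + c) = 4 - (1 + c)*2*c = 4 - 2*c*(1 + c))
(a(228) + d(-507)) - 80516 = (1 + (4 - 2*(-507) - 2*(-507)**2)) - 80516 = (1 + (4 + 1014 - 2*257049)) - 80516 = (1 + (4 + 1014 - 514098)) - 80516 = (1 - 513080) - 80516 = -513079 - 80516 = -593595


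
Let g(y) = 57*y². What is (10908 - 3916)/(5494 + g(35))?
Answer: 6992/75319 ≈ 0.092832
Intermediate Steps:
(10908 - 3916)/(5494 + g(35)) = (10908 - 3916)/(5494 + 57*35²) = 6992/(5494 + 57*1225) = 6992/(5494 + 69825) = 6992/75319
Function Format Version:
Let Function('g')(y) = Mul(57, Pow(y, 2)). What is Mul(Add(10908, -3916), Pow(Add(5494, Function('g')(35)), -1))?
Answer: Rational(6992, 75319) ≈ 0.092832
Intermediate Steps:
Mul(Add(10908, -3916), Pow(Add(5494, Function('g')(35)), -1)) = Mul(Add(10908, -3916), Pow(Add(5494, Mul(57, Pow(35, 2))), -1)) = Mul(6992, Pow(Add(5494, Mul(57, 1225)), -1)) = Mul(6992, Pow(Add(5494, 69825), -1)) = Mul(6992, Pow(75319, -1)) = Mul(6992, Rational(1, 75319)) = Rational(6992, 75319)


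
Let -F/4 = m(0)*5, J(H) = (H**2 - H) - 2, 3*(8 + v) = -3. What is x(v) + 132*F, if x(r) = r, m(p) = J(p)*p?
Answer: -9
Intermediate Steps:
v = -9 (v = -8 + (1/3)*(-3) = -8 - 1 = -9)
J(H) = -2 + H**2 - H
m(p) = p*(-2 + p**2 - p) (m(p) = (-2 + p**2 - p)*p = p*(-2 + p**2 - p))
F = 0 (F = -4*0*(-2 + 0**2 - 1*0)*5 = -4*0*(-2 + 0 + 0)*5 = -4*0*(-2)*5 = -0*5 = -4*0 = 0)
x(v) + 132*F = -9 + 132*0 = -9 + 0 = -9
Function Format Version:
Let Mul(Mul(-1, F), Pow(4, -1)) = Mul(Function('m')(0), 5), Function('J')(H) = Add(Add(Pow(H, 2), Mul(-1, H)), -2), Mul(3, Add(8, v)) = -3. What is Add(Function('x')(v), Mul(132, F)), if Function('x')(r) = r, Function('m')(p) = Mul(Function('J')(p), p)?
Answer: -9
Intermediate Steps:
v = -9 (v = Add(-8, Mul(Rational(1, 3), -3)) = Add(-8, -1) = -9)
Function('J')(H) = Add(-2, Pow(H, 2), Mul(-1, H))
Function('m')(p) = Mul(p, Add(-2, Pow(p, 2), Mul(-1, p))) (Function('m')(p) = Mul(Add(-2, Pow(p, 2), Mul(-1, p)), p) = Mul(p, Add(-2, Pow(p, 2), Mul(-1, p))))
F = 0 (F = Mul(-4, Mul(Mul(0, Add(-2, Pow(0, 2), Mul(-1, 0))), 5)) = Mul(-4, Mul(Mul(0, Add(-2, 0, 0)), 5)) = Mul(-4, Mul(Mul(0, -2), 5)) = Mul(-4, Mul(0, 5)) = Mul(-4, 0) = 0)
Add(Function('x')(v), Mul(132, F)) = Add(-9, Mul(132, 0)) = Add(-9, 0) = -9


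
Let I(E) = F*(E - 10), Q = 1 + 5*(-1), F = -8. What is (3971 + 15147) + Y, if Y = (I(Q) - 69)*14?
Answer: 19720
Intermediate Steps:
Q = -4 (Q = 1 - 5 = -4)
I(E) = 80 - 8*E (I(E) = -8*(E - 10) = -8*(-10 + E) = 80 - 8*E)
Y = 602 (Y = ((80 - 8*(-4)) - 69)*14 = ((80 + 32) - 69)*14 = (112 - 69)*14 = 43*14 = 602)
(3971 + 15147) + Y = (3971 + 15147) + 602 = 19118 + 602 = 19720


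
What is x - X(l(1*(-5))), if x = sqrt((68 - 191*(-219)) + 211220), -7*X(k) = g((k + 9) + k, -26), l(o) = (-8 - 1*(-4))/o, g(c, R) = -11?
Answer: -11/7 + sqrt(253117) ≈ 501.54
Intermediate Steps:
l(o) = -4/o (l(o) = (-8 + 4)/o = -4/o)
X(k) = 11/7 (X(k) = -1/7*(-11) = 11/7)
x = sqrt(253117) (x = sqrt((68 + 41829) + 211220) = sqrt(41897 + 211220) = sqrt(253117) ≈ 503.11)
x - X(l(1*(-5))) = sqrt(253117) - 1*11/7 = sqrt(253117) - 11/7 = -11/7 + sqrt(253117)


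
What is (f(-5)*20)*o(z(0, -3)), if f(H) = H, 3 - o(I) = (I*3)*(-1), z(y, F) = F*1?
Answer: 600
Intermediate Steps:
z(y, F) = F
o(I) = 3 + 3*I (o(I) = 3 - I*3*(-1) = 3 - 3*I*(-1) = 3 - (-3)*I = 3 + 3*I)
(f(-5)*20)*o(z(0, -3)) = (-5*20)*(3 + 3*(-3)) = -100*(3 - 9) = -100*(-6) = 600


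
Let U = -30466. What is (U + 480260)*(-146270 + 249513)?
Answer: 46438081942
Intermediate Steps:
(U + 480260)*(-146270 + 249513) = (-30466 + 480260)*(-146270 + 249513) = 449794*103243 = 46438081942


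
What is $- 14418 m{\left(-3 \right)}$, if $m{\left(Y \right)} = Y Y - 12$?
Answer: $43254$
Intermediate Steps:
$m{\left(Y \right)} = -12 + Y^{2}$ ($m{\left(Y \right)} = Y^{2} - 12 = -12 + Y^{2}$)
$- 14418 m{\left(-3 \right)} = - 14418 \left(-12 + \left(-3\right)^{2}\right) = - 14418 \left(-12 + 9\right) = \left(-14418\right) \left(-3\right) = 43254$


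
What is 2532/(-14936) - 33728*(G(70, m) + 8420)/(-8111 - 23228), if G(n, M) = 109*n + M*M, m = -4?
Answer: 2023337857645/117019826 ≈ 17291.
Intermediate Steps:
G(n, M) = M² + 109*n (G(n, M) = 109*n + M² = M² + 109*n)
2532/(-14936) - 33728*(G(70, m) + 8420)/(-8111 - 23228) = 2532/(-14936) - 33728*(((-4)² + 109*70) + 8420)/(-8111 - 23228) = 2532*(-1/14936) - 33728/((-31339/((16 + 7630) + 8420))) = -633/3734 - 33728/((-31339/(7646 + 8420))) = -633/3734 - 33728/((-31339/16066)) = -633/3734 - 33728/((-31339*1/16066)) = -633/3734 - 33728/(-31339/16066) = -633/3734 - 33728*(-16066/31339) = -633/3734 + 541874048/31339 = 2023337857645/117019826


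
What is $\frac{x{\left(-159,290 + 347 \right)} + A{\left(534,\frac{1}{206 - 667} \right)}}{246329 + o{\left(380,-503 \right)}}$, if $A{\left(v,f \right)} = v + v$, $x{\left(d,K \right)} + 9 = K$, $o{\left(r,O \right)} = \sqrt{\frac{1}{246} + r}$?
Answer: $\frac{102772400064}{14926782061805} - \frac{1696 \sqrt{22996326}}{14926782061805} \approx 0.0068846$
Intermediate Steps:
$o{\left(r,O \right)} = \sqrt{\frac{1}{246} + r}$
$x{\left(d,K \right)} = -9 + K$
$A{\left(v,f \right)} = 2 v$
$\frac{x{\left(-159,290 + 347 \right)} + A{\left(534,\frac{1}{206 - 667} \right)}}{246329 + o{\left(380,-503 \right)}} = \frac{\left(-9 + \left(290 + 347\right)\right) + 2 \cdot 534}{246329 + \frac{\sqrt{246 + 60516 \cdot 380}}{246}} = \frac{\left(-9 + 637\right) + 1068}{246329 + \frac{\sqrt{246 + 22996080}}{246}} = \frac{628 + 1068}{246329 + \frac{\sqrt{22996326}}{246}} = \frac{1696}{246329 + \frac{\sqrt{22996326}}{246}}$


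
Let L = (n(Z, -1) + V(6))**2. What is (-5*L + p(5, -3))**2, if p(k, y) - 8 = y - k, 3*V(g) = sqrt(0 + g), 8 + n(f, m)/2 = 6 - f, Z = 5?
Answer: 8820100/9 - 826000*sqrt(6)/9 ≈ 7.5520e+5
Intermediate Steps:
n(f, m) = -4 - 2*f (n(f, m) = -16 + 2*(6 - f) = -16 + (12 - 2*f) = -4 - 2*f)
V(g) = sqrt(g)/3 (V(g) = sqrt(0 + g)/3 = sqrt(g)/3)
p(k, y) = 8 + y - k (p(k, y) = 8 + (y - k) = 8 + y - k)
L = (-14 + sqrt(6)/3)**2 (L = ((-4 - 2*5) + sqrt(6)/3)**2 = ((-4 - 10) + sqrt(6)/3)**2 = (-14 + sqrt(6)/3)**2 ≈ 173.80)
(-5*L + p(5, -3))**2 = (-5*(42 - sqrt(6))**2/9 + (8 - 3 - 1*5))**2 = (-5*(42 - sqrt(6))**2/9 + (8 - 3 - 5))**2 = (-5*(42 - sqrt(6))**2/9 + 0)**2 = (-5*(42 - sqrt(6))**2/9)**2 = 25*(42 - sqrt(6))**4/81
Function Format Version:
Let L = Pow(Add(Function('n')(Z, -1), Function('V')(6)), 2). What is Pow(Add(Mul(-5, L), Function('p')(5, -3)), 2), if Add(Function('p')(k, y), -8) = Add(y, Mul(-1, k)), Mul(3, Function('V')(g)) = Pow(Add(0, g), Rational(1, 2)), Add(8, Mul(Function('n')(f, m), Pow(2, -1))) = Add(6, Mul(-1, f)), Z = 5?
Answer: Add(Rational(8820100, 9), Mul(Rational(-826000, 9), Pow(6, Rational(1, 2)))) ≈ 7.5520e+5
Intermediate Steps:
Function('n')(f, m) = Add(-4, Mul(-2, f)) (Function('n')(f, m) = Add(-16, Mul(2, Add(6, Mul(-1, f)))) = Add(-16, Add(12, Mul(-2, f))) = Add(-4, Mul(-2, f)))
Function('V')(g) = Mul(Rational(1, 3), Pow(g, Rational(1, 2))) (Function('V')(g) = Mul(Rational(1, 3), Pow(Add(0, g), Rational(1, 2))) = Mul(Rational(1, 3), Pow(g, Rational(1, 2))))
Function('p')(k, y) = Add(8, y, Mul(-1, k)) (Function('p')(k, y) = Add(8, Add(y, Mul(-1, k))) = Add(8, y, Mul(-1, k)))
L = Pow(Add(-14, Mul(Rational(1, 3), Pow(6, Rational(1, 2)))), 2) (L = Pow(Add(Add(-4, Mul(-2, 5)), Mul(Rational(1, 3), Pow(6, Rational(1, 2)))), 2) = Pow(Add(Add(-4, -10), Mul(Rational(1, 3), Pow(6, Rational(1, 2)))), 2) = Pow(Add(-14, Mul(Rational(1, 3), Pow(6, Rational(1, 2)))), 2) ≈ 173.80)
Pow(Add(Mul(-5, L), Function('p')(5, -3)), 2) = Pow(Add(Mul(-5, Mul(Rational(1, 9), Pow(Add(42, Mul(-1, Pow(6, Rational(1, 2)))), 2))), Add(8, -3, Mul(-1, 5))), 2) = Pow(Add(Mul(Rational(-5, 9), Pow(Add(42, Mul(-1, Pow(6, Rational(1, 2)))), 2)), Add(8, -3, -5)), 2) = Pow(Add(Mul(Rational(-5, 9), Pow(Add(42, Mul(-1, Pow(6, Rational(1, 2)))), 2)), 0), 2) = Pow(Mul(Rational(-5, 9), Pow(Add(42, Mul(-1, Pow(6, Rational(1, 2)))), 2)), 2) = Mul(Rational(25, 81), Pow(Add(42, Mul(-1, Pow(6, Rational(1, 2)))), 4))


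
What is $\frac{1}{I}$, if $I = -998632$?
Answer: $- \frac{1}{998632} \approx -1.0014 \cdot 10^{-6}$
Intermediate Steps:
$\frac{1}{I} = \frac{1}{-998632} = - \frac{1}{998632}$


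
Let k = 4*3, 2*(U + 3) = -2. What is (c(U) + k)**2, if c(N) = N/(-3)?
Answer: 1600/9 ≈ 177.78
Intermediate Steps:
U = -4 (U = -3 + (1/2)*(-2) = -3 - 1 = -4)
k = 12
c(N) = -N/3 (c(N) = N*(-1/3) = -N/3)
(c(U) + k)**2 = (-1/3*(-4) + 12)**2 = (4/3 + 12)**2 = (40/3)**2 = 1600/9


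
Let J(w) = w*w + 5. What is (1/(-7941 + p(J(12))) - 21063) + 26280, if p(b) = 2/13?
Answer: 538556114/103231 ≈ 5217.0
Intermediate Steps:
J(w) = 5 + w² (J(w) = w² + 5 = 5 + w²)
p(b) = 2/13 (p(b) = (1/13)*2 = 2/13)
(1/(-7941 + p(J(12))) - 21063) + 26280 = (1/(-7941 + 2/13) - 21063) + 26280 = (1/(-103231/13) - 21063) + 26280 = (-13/103231 - 21063) + 26280 = -2174354566/103231 + 26280 = 538556114/103231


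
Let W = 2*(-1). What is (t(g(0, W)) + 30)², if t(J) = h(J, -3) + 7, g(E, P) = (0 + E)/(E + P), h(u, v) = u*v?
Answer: 1369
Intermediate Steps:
W = -2
g(E, P) = E/(E + P)
t(J) = 7 - 3*J (t(J) = J*(-3) + 7 = -3*J + 7 = 7 - 3*J)
(t(g(0, W)) + 30)² = ((7 - 0/(0 - 2)) + 30)² = ((7 - 0/(-2)) + 30)² = ((7 - 0*(-1)/2) + 30)² = ((7 - 3*0) + 30)² = ((7 + 0) + 30)² = (7 + 30)² = 37² = 1369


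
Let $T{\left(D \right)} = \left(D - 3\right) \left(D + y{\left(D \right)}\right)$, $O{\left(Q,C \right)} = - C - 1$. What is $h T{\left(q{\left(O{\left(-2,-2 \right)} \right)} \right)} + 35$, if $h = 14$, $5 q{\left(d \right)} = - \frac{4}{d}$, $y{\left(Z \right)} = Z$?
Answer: $\frac{3003}{25} \approx 120.12$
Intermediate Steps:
$O{\left(Q,C \right)} = -1 - C$
$q{\left(d \right)} = - \frac{4}{5 d}$ ($q{\left(d \right)} = \frac{\left(-4\right) \frac{1}{d}}{5} = - \frac{4}{5 d}$)
$T{\left(D \right)} = 2 D \left(-3 + D\right)$ ($T{\left(D \right)} = \left(D - 3\right) \left(D + D\right) = \left(-3 + D\right) 2 D = 2 D \left(-3 + D\right)$)
$h T{\left(q{\left(O{\left(-2,-2 \right)} \right)} \right)} + 35 = 14 \cdot 2 \left(- \frac{4}{5 \left(-1 - -2\right)}\right) \left(-3 - \frac{4}{5 \left(-1 - -2\right)}\right) + 35 = 14 \cdot 2 \left(- \frac{4}{5 \left(-1 + 2\right)}\right) \left(-3 - \frac{4}{5 \left(-1 + 2\right)}\right) + 35 = 14 \cdot 2 \left(- \frac{4}{5 \cdot 1}\right) \left(-3 - \frac{4}{5 \cdot 1}\right) + 35 = 14 \cdot 2 \left(\left(- \frac{4}{5}\right) 1\right) \left(-3 - \frac{4}{5}\right) + 35 = 14 \cdot 2 \left(- \frac{4}{5}\right) \left(-3 - \frac{4}{5}\right) + 35 = 14 \cdot 2 \left(- \frac{4}{5}\right) \left(- \frac{19}{5}\right) + 35 = 14 \cdot \frac{152}{25} + 35 = \frac{2128}{25} + 35 = \frac{3003}{25}$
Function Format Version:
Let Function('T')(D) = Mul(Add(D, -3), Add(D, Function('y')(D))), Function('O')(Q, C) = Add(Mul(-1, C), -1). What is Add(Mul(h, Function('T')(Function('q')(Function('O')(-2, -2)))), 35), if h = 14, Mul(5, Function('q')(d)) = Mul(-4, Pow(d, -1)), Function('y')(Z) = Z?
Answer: Rational(3003, 25) ≈ 120.12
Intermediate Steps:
Function('O')(Q, C) = Add(-1, Mul(-1, C))
Function('q')(d) = Mul(Rational(-4, 5), Pow(d, -1)) (Function('q')(d) = Mul(Rational(1, 5), Mul(-4, Pow(d, -1))) = Mul(Rational(-4, 5), Pow(d, -1)))
Function('T')(D) = Mul(2, D, Add(-3, D)) (Function('T')(D) = Mul(Add(D, -3), Add(D, D)) = Mul(Add(-3, D), Mul(2, D)) = Mul(2, D, Add(-3, D)))
Add(Mul(h, Function('T')(Function('q')(Function('O')(-2, -2)))), 35) = Add(Mul(14, Mul(2, Mul(Rational(-4, 5), Pow(Add(-1, Mul(-1, -2)), -1)), Add(-3, Mul(Rational(-4, 5), Pow(Add(-1, Mul(-1, -2)), -1))))), 35) = Add(Mul(14, Mul(2, Mul(Rational(-4, 5), Pow(Add(-1, 2), -1)), Add(-3, Mul(Rational(-4, 5), Pow(Add(-1, 2), -1))))), 35) = Add(Mul(14, Mul(2, Mul(Rational(-4, 5), Pow(1, -1)), Add(-3, Mul(Rational(-4, 5), Pow(1, -1))))), 35) = Add(Mul(14, Mul(2, Mul(Rational(-4, 5), 1), Add(-3, Mul(Rational(-4, 5), 1)))), 35) = Add(Mul(14, Mul(2, Rational(-4, 5), Add(-3, Rational(-4, 5)))), 35) = Add(Mul(14, Mul(2, Rational(-4, 5), Rational(-19, 5))), 35) = Add(Mul(14, Rational(152, 25)), 35) = Add(Rational(2128, 25), 35) = Rational(3003, 25)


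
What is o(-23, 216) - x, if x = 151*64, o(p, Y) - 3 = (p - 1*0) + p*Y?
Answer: -14652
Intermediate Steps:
o(p, Y) = 3 + p + Y*p (o(p, Y) = 3 + ((p - 1*0) + p*Y) = 3 + ((p + 0) + Y*p) = 3 + (p + Y*p) = 3 + p + Y*p)
x = 9664
o(-23, 216) - x = (3 - 23 + 216*(-23)) - 1*9664 = (3 - 23 - 4968) - 9664 = -4988 - 9664 = -14652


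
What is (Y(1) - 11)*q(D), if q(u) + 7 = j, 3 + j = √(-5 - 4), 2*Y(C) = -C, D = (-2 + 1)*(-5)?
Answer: 115 - 69*I/2 ≈ 115.0 - 34.5*I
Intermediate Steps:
D = 5 (D = -1*(-5) = 5)
Y(C) = -C/2 (Y(C) = (-C)/2 = -C/2)
j = -3 + 3*I (j = -3 + √(-5 - 4) = -3 + √(-9) = -3 + 3*I ≈ -3.0 + 3.0*I)
q(u) = -10 + 3*I (q(u) = -7 + (-3 + 3*I) = -10 + 3*I)
(Y(1) - 11)*q(D) = (-½*1 - 11)*(-10 + 3*I) = (-½ - 11)*(-10 + 3*I) = -23*(-10 + 3*I)/2 = 115 - 69*I/2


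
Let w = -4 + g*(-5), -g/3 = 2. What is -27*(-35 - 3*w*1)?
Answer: 3051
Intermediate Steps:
g = -6 (g = -3*2 = -6)
w = 26 (w = -4 - 6*(-5) = -4 + 30 = 26)
-27*(-35 - 3*w*1) = -27*(-35 - 3*26*1) = -27*(-35 - 78*1) = -27*(-35 - 78) = -27*(-113) = 3051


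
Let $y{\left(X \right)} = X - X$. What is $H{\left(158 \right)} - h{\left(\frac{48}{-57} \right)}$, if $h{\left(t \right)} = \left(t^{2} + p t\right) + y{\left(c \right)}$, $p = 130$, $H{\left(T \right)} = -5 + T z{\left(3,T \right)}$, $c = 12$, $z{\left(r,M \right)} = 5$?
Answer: $\frac{322649}{361} \approx 893.76$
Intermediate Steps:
$H{\left(T \right)} = -5 + 5 T$ ($H{\left(T \right)} = -5 + T 5 = -5 + 5 T$)
$y{\left(X \right)} = 0$
$h{\left(t \right)} = t^{2} + 130 t$ ($h{\left(t \right)} = \left(t^{2} + 130 t\right) + 0 = t^{2} + 130 t$)
$H{\left(158 \right)} - h{\left(\frac{48}{-57} \right)} = \left(-5 + 5 \cdot 158\right) - \frac{48}{-57} \left(130 + \frac{48}{-57}\right) = \left(-5 + 790\right) - 48 \left(- \frac{1}{57}\right) \left(130 + 48 \left(- \frac{1}{57}\right)\right) = 785 - - \frac{16 \left(130 - \frac{16}{19}\right)}{19} = 785 - \left(- \frac{16}{19}\right) \frac{2454}{19} = 785 - - \frac{39264}{361} = 785 + \frac{39264}{361} = \frac{322649}{361}$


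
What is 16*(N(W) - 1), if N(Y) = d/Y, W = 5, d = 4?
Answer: -16/5 ≈ -3.2000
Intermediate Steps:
N(Y) = 4/Y
16*(N(W) - 1) = 16*(4/5 - 1) = 16*(-1/5) = -16/5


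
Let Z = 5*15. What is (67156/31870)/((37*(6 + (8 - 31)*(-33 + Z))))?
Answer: -16789/283005600 ≈ -5.9324e-5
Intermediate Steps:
Z = 75
(67156/31870)/((37*(6 + (8 - 31)*(-33 + Z)))) = (67156/31870)/((37*(6 + (8 - 31)*(-33 + 75)))) = (67156*(1/31870))/((37*(6 - 23*42))) = 33578/(15935*((37*(6 - 966)))) = 33578/(15935*((37*(-960)))) = (33578/15935)/(-35520) = (33578/15935)*(-1/35520) = -16789/283005600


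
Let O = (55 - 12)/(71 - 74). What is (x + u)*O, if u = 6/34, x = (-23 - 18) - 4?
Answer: 10922/17 ≈ 642.47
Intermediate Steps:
x = -45 (x = -41 - 4 = -45)
O = -43/3 (O = 43/(-3) = 43*(-⅓) = -43/3 ≈ -14.333)
u = 3/17 (u = 6*(1/34) = 3/17 ≈ 0.17647)
(x + u)*O = (-45 + 3/17)*(-43/3) = -762/17*(-43/3) = 10922/17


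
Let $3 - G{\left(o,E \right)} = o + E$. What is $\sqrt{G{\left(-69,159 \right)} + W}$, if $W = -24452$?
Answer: $i \sqrt{24539} \approx 156.65 i$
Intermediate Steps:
$G{\left(o,E \right)} = 3 - E - o$ ($G{\left(o,E \right)} = 3 - \left(o + E\right) = 3 - \left(E + o\right) = 3 - E - o$)
$\sqrt{G{\left(-69,159 \right)} + W} = \sqrt{\left(3 - 159 - -69\right) - 24452} = \sqrt{\left(3 - 159 + 69\right) - 24452} = \sqrt{-87 - 24452} = \sqrt{-24539} = i \sqrt{24539}$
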